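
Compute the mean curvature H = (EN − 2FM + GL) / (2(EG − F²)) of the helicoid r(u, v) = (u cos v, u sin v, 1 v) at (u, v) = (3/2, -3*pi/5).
H = 0

With E = 1, F = 0, G = u^2 + 1, L = 0, M = -1/sqrt(u^2 + 1), N = 0, assemble
  H = (EN − 2FM + GL) / (2(EG − F²)) = 0.
At (u, v) = (3/2, -3*pi/5): H = 0.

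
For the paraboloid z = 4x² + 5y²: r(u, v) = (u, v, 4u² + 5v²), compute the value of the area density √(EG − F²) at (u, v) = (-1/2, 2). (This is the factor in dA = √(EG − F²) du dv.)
√(EG − F²)|_{(-1/2, 2)} = sqrt(417)

E = 64*u^2 + 1, F = 80*u*v, G = 100*v^2 + 1, so EG − F² = 64*u^2 + 100*v^2 + 1. Taking the positive square root: √(EG − F²) = sqrt(64*u^2 + 100*v^2 + 1). At (u, v) = (-1/2, 2): sqrt(417).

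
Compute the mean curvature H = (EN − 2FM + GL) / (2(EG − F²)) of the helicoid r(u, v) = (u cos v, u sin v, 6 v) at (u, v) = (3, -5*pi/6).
H = 0

With E = 1, F = 0, G = u^2 + 36, L = 0, M = -6/sqrt(u^2 + 36), N = 0, assemble
  H = (EN − 2FM + GL) / (2(EG − F²)) = 0.
At (u, v) = (3, -5*pi/6): H = 0.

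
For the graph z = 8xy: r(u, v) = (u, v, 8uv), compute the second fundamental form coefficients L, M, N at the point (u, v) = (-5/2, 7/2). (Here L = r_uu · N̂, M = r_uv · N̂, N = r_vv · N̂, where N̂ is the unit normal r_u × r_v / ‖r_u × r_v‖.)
L = 0;  M = 8*sqrt(1185)/1185;  N = 0

Compute the unit normal N̂(u, v) = (-8*v/sqrt(64*u^2 + 64*v^2 + 1), -8*u/sqrt(64*u^2 + 64*v^2 + 1), 1/sqrt(64*u^2 + 64*v^2 + 1)), and the second partials r_uu, r_uv, r_vv. Take dot products:
  L(u, v) = r_uu · N̂ = 0,
  M(u, v) = r_uv · N̂ = 8/sqrt(64*u^2 + 64*v^2 + 1),
  N(u, v) = r_vv · N̂ = 0.
Evaluating at (u, v) = (-5/2, 7/2):
  L = 0, M = 8*sqrt(1185)/1185, N = 0.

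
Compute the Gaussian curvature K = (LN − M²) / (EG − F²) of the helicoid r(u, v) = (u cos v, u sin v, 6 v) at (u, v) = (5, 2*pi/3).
K = -36/3721

Coefficients of the first fundamental form: E = 1, F = 0, G = u^2 + 36.
Coefficients of the second fundamental form: L = 0, M = -6/sqrt(u^2 + 36), N = 0.
Assemble K = (LN − M²)/(EG − F²) = -36/(u^2 + 36)^2. At (u, v) = (5, 2*pi/3): K = -36/3721.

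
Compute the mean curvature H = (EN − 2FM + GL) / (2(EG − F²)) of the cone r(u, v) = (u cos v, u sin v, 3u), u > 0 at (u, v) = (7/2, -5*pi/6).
H = 3*sqrt(10)/70

With E = 10, F = 0, G = u^2, L = 0, M = 0, N = 3*sqrt(10)*u^2/(10*Abs(u)), assemble
  H = (EN − 2FM + GL) / (2(EG − F²)) = 3*sqrt(10)/(20*Abs(u)).
At (u, v) = (7/2, -5*pi/6): H = 3*sqrt(10)/70.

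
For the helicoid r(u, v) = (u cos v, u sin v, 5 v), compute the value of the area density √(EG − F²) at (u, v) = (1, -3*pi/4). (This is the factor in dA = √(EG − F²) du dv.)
√(EG − F²)|_{(1, -3*pi/4)} = sqrt(26)

E = 1, F = 0, G = u^2 + 25, so EG − F² = u^2 + 25. Taking the positive square root: √(EG − F²) = sqrt(u^2 + 25). At (u, v) = (1, -3*pi/4): sqrt(26).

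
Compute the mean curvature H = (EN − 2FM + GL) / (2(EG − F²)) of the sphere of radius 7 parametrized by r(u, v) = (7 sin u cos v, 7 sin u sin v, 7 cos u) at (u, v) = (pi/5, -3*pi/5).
H = -1/7

With E = 49, F = 0, G = 49*sin(u)^2, L = -7*sin(u)/Abs(sin(u)), M = 0, N = -7*sin(u)^3/Abs(sin(u)), assemble
  H = (EN − 2FM + GL) / (2(EG − F²)) = -sin(u)/(7*Abs(sin(u))).
At (u, v) = (pi/5, -3*pi/5): H = -1/7.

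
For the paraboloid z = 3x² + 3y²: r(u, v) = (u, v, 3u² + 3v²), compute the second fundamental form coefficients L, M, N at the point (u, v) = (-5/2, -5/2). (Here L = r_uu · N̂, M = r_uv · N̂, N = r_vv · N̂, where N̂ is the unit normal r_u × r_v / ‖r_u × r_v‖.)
L = 6*sqrt(451)/451;  M = 0;  N = 6*sqrt(451)/451

Compute the unit normal N̂(u, v) = (-6*u/sqrt(36*u^2 + 36*v^2 + 1), -6*v/sqrt(36*u^2 + 36*v^2 + 1), 1/sqrt(36*u^2 + 36*v^2 + 1)), and the second partials r_uu, r_uv, r_vv. Take dot products:
  L(u, v) = r_uu · N̂ = 6/sqrt(36*u^2 + 36*v^2 + 1),
  M(u, v) = r_uv · N̂ = 0,
  N(u, v) = r_vv · N̂ = 6/sqrt(36*u^2 + 36*v^2 + 1).
Evaluating at (u, v) = (-5/2, -5/2):
  L = 6*sqrt(451)/451, M = 0, N = 6*sqrt(451)/451.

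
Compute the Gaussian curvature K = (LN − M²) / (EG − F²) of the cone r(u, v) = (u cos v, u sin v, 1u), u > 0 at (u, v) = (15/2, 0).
K = 0

Coefficients of the first fundamental form: E = 2, F = 0, G = u^2.
Coefficients of the second fundamental form: L = 0, M = 0, N = sqrt(2)*u^2/(2*Abs(u)).
Assemble K = (LN − M²)/(EG − F²) = 0. At (u, v) = (15/2, 0): K = 0.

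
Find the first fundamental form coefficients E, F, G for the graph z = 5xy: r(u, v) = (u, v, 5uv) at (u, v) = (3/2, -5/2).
E = 629/4;  F = -375/4;  G = 229/4

Partials: r_u = (1, 0, 5*v), r_v = (0, 1, 5*u). As functions of (u, v):
  E = r_u · r_u = 25*v^2 + 1,
  F = r_u · r_v = 25*u*v,
  G = r_v · r_v = 25*u^2 + 1.
Evaluating at (u, v) = (3/2, -5/2): E = 629/4, F = -375/4, G = 229/4.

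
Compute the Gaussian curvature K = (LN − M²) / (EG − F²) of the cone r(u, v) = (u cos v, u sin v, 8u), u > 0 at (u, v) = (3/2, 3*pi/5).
K = 0

Coefficients of the first fundamental form: E = 65, F = 0, G = u^2.
Coefficients of the second fundamental form: L = 0, M = 0, N = 8*sqrt(65)*u^2/(65*Abs(u)).
Assemble K = (LN − M²)/(EG − F²) = 0. At (u, v) = (3/2, 3*pi/5): K = 0.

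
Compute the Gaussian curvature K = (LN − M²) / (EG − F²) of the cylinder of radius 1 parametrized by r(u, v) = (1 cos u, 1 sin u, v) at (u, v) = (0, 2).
K = 0

Coefficients of the first fundamental form: E = 1, F = 0, G = 1.
Coefficients of the second fundamental form: L = -1, M = 0, N = 0.
Assemble K = (LN − M²)/(EG − F²) = 0. At (u, v) = (0, 2): K = 0.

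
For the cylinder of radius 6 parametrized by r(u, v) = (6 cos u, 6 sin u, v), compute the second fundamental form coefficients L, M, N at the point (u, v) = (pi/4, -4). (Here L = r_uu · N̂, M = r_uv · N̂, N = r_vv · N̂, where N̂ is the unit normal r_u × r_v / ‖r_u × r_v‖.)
L = -6;  M = 0;  N = 0

Compute the unit normal N̂(u, v) = (cos(u), sin(u), 0), and the second partials r_uu, r_uv, r_vv. Take dot products:
  L(u, v) = r_uu · N̂ = -6,
  M(u, v) = r_uv · N̂ = 0,
  N(u, v) = r_vv · N̂ = 0.
Evaluating at (u, v) = (pi/4, -4):
  L = -6, M = 0, N = 0.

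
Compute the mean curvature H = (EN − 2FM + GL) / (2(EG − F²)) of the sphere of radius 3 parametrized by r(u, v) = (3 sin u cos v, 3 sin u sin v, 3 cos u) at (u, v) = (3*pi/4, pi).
H = -1/3

With E = 9, F = 0, G = 9*sin(u)^2, L = -3*sin(u)/Abs(sin(u)), M = 0, N = -3*sin(u)^3/Abs(sin(u)), assemble
  H = (EN − 2FM + GL) / (2(EG − F²)) = -sin(u)/(3*Abs(sin(u))).
At (u, v) = (3*pi/4, pi): H = -1/3.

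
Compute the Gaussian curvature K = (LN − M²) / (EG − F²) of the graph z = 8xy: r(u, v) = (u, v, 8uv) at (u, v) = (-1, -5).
K = -64/2772225

Coefficients of the first fundamental form: E = 64*v^2 + 1, F = 64*u*v, G = 64*u^2 + 1.
Coefficients of the second fundamental form: L = 0, M = 8/sqrt(64*u^2 + 64*v^2 + 1), N = 0.
Assemble K = (LN − M²)/(EG − F²) = -64/(4096*u^4 + 8192*u^2*v^2 + 128*u^2 + 4096*v^4 + 128*v^2 + 1). At (u, v) = (-1, -5): K = -64/2772225.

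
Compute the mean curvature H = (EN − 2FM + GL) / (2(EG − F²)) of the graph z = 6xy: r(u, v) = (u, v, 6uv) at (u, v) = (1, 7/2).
H = -189*sqrt(478)/57121

With E = 36*v^2 + 1, F = 36*u*v, G = 36*u^2 + 1, L = 0, M = 6/sqrt(36*u^2 + 36*v^2 + 1), N = 0, assemble
  H = (EN − 2FM + GL) / (2(EG − F²)) = -216*u*v/(36*u^2 + 36*v^2 + 1)^(3/2).
At (u, v) = (1, 7/2): H = -189*sqrt(478)/57121.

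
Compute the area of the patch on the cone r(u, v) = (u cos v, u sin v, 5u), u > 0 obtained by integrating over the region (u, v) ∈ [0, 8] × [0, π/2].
Area = 16*sqrt(26)*pi

Area = ∫∫ √(EG − F²) du dv with √(EG − F²) = sqrt(26)*Abs(u). Integrating over [0, 8] × [0, π/2] gives 16*sqrt(26)*pi.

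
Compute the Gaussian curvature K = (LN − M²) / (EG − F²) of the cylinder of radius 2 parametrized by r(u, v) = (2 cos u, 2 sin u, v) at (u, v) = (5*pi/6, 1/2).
K = 0

Coefficients of the first fundamental form: E = 4, F = 0, G = 1.
Coefficients of the second fundamental form: L = -2, M = 0, N = 0.
Assemble K = (LN − M²)/(EG − F²) = 0. At (u, v) = (5*pi/6, 1/2): K = 0.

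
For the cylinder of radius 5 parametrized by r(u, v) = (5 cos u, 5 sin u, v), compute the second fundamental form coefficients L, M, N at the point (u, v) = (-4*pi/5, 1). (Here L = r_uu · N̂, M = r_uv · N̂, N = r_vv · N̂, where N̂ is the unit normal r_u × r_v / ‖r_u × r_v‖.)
L = -5;  M = 0;  N = 0

Compute the unit normal N̂(u, v) = (cos(u), sin(u), 0), and the second partials r_uu, r_uv, r_vv. Take dot products:
  L(u, v) = r_uu · N̂ = -5,
  M(u, v) = r_uv · N̂ = 0,
  N(u, v) = r_vv · N̂ = 0.
Evaluating at (u, v) = (-4*pi/5, 1):
  L = -5, M = 0, N = 0.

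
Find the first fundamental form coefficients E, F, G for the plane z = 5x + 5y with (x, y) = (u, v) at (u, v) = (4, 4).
E = 26;  F = 25;  G = 26

Partials: r_u = (1, 0, 5), r_v = (0, 1, 5). As functions of (u, v):
  E = r_u · r_u = 26,
  F = r_u · r_v = 25,
  G = r_v · r_v = 26.
Evaluating at (u, v) = (4, 4): E = 26, F = 25, G = 26.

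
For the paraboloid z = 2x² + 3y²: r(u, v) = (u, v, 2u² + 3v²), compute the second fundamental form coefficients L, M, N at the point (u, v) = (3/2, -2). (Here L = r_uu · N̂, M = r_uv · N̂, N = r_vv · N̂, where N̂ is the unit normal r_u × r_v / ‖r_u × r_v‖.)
L = 4*sqrt(181)/181;  M = 0;  N = 6*sqrt(181)/181

Compute the unit normal N̂(u, v) = (-4*u/sqrt(16*u^2 + 36*v^2 + 1), -6*v/sqrt(16*u^2 + 36*v^2 + 1), 1/sqrt(16*u^2 + 36*v^2 + 1)), and the second partials r_uu, r_uv, r_vv. Take dot products:
  L(u, v) = r_uu · N̂ = 4/sqrt(16*u^2 + 36*v^2 + 1),
  M(u, v) = r_uv · N̂ = 0,
  N(u, v) = r_vv · N̂ = 6/sqrt(16*u^2 + 36*v^2 + 1).
Evaluating at (u, v) = (3/2, -2):
  L = 4*sqrt(181)/181, M = 0, N = 6*sqrt(181)/181.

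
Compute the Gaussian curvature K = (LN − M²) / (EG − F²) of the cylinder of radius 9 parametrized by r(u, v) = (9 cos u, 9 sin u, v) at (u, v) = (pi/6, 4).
K = 0

Coefficients of the first fundamental form: E = 81, F = 0, G = 1.
Coefficients of the second fundamental form: L = -9, M = 0, N = 0.
Assemble K = (LN − M²)/(EG − F²) = 0. At (u, v) = (pi/6, 4): K = 0.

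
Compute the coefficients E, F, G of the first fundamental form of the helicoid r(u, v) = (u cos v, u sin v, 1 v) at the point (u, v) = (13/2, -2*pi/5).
E = 1;  F = 0;  G = 173/4

Partials: r_u = (cos(v), sin(v), 0), r_v = (-u*sin(v), u*cos(v), 1). As functions of (u, v):
  E = r_u · r_u = 1,
  F = r_u · r_v = 0,
  G = r_v · r_v = u^2 + 1.
Evaluating at (u, v) = (13/2, -2*pi/5): E = 1, F = 0, G = 173/4.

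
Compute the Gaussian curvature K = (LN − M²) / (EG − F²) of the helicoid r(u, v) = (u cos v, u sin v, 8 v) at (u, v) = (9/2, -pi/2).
K = -1024/113569

Coefficients of the first fundamental form: E = 1, F = 0, G = u^2 + 64.
Coefficients of the second fundamental form: L = 0, M = -8/sqrt(u^2 + 64), N = 0.
Assemble K = (LN − M²)/(EG − F²) = -64/(u^2 + 64)^2. At (u, v) = (9/2, -pi/2): K = -1024/113569.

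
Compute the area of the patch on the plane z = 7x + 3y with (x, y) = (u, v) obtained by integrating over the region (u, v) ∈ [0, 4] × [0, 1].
Area = 4*sqrt(59)

Area = ∫∫ √(EG − F²) du dv with √(EG − F²) = sqrt(59). Integrating over [0, 4] × [0, 1] gives 4*sqrt(59).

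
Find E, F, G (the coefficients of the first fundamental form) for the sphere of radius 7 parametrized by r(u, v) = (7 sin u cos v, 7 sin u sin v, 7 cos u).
E = 49;  F = 0;  G = 49*sin(u)^2

Compute partials: r_u = (7*cos(u)*cos(v), 7*sin(v)*cos(u), -7*sin(u)), r_v = (-7*sin(u)*sin(v), 7*sin(u)*cos(v), 0). Then
  E = r_u · r_u = 49,
  F = r_u · r_v = 0,
  G = r_v · r_v = 49*sin(u)^2.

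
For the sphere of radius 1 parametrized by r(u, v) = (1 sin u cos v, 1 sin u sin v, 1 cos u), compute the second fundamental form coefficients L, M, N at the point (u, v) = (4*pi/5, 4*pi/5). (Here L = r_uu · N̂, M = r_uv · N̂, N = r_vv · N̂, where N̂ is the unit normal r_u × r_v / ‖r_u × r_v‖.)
L = -1;  M = 0;  N = -5/8 + sqrt(5)/8

Compute the unit normal N̂(u, v) = (sin(u)^2*cos(v)/Abs(sin(u)), sin(u)^2*sin(v)/Abs(sin(u)), sin(2*u)/(2*Abs(sin(u)))), and the second partials r_uu, r_uv, r_vv. Take dot products:
  L(u, v) = r_uu · N̂ = -sin(u)/Abs(sin(u)),
  M(u, v) = r_uv · N̂ = 0,
  N(u, v) = r_vv · N̂ = -sin(u)^3/Abs(sin(u)).
Evaluating at (u, v) = (4*pi/5, 4*pi/5):
  L = -1, M = 0, N = -5/8 + sqrt(5)/8.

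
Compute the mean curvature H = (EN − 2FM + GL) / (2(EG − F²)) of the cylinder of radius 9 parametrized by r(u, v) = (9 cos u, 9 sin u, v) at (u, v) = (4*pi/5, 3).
H = -1/18

With E = 81, F = 0, G = 1, L = -9, M = 0, N = 0, assemble
  H = (EN − 2FM + GL) / (2(EG − F²)) = -1/18.
At (u, v) = (4*pi/5, 3): H = -1/18.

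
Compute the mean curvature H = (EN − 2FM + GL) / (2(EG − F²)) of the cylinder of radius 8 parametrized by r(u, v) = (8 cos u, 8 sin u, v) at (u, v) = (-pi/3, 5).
H = -1/16

With E = 64, F = 0, G = 1, L = -8, M = 0, N = 0, assemble
  H = (EN − 2FM + GL) / (2(EG − F²)) = -1/16.
At (u, v) = (-pi/3, 5): H = -1/16.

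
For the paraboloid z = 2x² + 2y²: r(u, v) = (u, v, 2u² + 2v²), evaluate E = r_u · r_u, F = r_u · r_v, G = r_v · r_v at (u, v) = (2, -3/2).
E = 65;  F = -48;  G = 37

Partials: r_u = (1, 0, 4*u), r_v = (0, 1, 4*v). As functions of (u, v):
  E = r_u · r_u = 16*u^2 + 1,
  F = r_u · r_v = 16*u*v,
  G = r_v · r_v = 16*v^2 + 1.
Evaluating at (u, v) = (2, -3/2): E = 65, F = -48, G = 37.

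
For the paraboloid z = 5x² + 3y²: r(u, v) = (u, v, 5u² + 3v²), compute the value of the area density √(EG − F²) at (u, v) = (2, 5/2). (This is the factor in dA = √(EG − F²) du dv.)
√(EG − F²)|_{(2, 5/2)} = sqrt(626)

E = 100*u^2 + 1, F = 60*u*v, G = 36*v^2 + 1, so EG − F² = 100*u^2 + 36*v^2 + 1. Taking the positive square root: √(EG − F²) = sqrt(100*u^2 + 36*v^2 + 1). At (u, v) = (2, 5/2): sqrt(626).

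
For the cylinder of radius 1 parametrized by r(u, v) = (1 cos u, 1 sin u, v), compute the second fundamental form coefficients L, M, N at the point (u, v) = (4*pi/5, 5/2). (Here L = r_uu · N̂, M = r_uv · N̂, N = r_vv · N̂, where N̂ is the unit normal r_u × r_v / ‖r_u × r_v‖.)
L = -1;  M = 0;  N = 0

Compute the unit normal N̂(u, v) = (cos(u), sin(u), 0), and the second partials r_uu, r_uv, r_vv. Take dot products:
  L(u, v) = r_uu · N̂ = -1,
  M(u, v) = r_uv · N̂ = 0,
  N(u, v) = r_vv · N̂ = 0.
Evaluating at (u, v) = (4*pi/5, 5/2):
  L = -1, M = 0, N = 0.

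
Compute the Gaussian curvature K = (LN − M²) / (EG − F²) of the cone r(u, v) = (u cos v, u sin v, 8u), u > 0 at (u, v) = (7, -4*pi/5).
K = 0

Coefficients of the first fundamental form: E = 65, F = 0, G = u^2.
Coefficients of the second fundamental form: L = 0, M = 0, N = 8*sqrt(65)*u^2/(65*Abs(u)).
Assemble K = (LN − M²)/(EG − F²) = 0. At (u, v) = (7, -4*pi/5): K = 0.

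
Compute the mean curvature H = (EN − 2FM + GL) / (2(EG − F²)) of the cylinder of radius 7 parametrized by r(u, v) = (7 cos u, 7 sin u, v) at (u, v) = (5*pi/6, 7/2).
H = -1/14

With E = 49, F = 0, G = 1, L = -7, M = 0, N = 0, assemble
  H = (EN − 2FM + GL) / (2(EG − F²)) = -1/14.
At (u, v) = (5*pi/6, 7/2): H = -1/14.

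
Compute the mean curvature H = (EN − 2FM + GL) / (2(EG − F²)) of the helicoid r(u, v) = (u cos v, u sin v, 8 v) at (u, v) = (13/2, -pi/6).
H = 0

With E = 1, F = 0, G = u^2 + 64, L = 0, M = -8/sqrt(u^2 + 64), N = 0, assemble
  H = (EN − 2FM + GL) / (2(EG − F²)) = 0.
At (u, v) = (13/2, -pi/6): H = 0.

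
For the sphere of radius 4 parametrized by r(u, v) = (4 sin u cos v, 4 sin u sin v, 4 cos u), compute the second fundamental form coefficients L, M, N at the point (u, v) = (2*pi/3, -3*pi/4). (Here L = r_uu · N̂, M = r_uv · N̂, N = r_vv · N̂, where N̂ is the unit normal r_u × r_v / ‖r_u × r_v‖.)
L = -4;  M = 0;  N = -3

Compute the unit normal N̂(u, v) = (sin(u)^2*cos(v)/Abs(sin(u)), sin(u)^2*sin(v)/Abs(sin(u)), sin(2*u)/(2*Abs(sin(u)))), and the second partials r_uu, r_uv, r_vv. Take dot products:
  L(u, v) = r_uu · N̂ = -4*sin(u)/Abs(sin(u)),
  M(u, v) = r_uv · N̂ = 0,
  N(u, v) = r_vv · N̂ = -4*sin(u)^3/Abs(sin(u)).
Evaluating at (u, v) = (2*pi/3, -3*pi/4):
  L = -4, M = 0, N = -3.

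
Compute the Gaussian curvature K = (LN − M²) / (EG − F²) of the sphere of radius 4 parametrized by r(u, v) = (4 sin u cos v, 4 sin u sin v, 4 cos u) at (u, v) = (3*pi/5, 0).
K = 1/16

Coefficients of the first fundamental form: E = 16, F = 0, G = 16*sin(u)^2.
Coefficients of the second fundamental form: L = -4*sin(u)/Abs(sin(u)), M = 0, N = -4*sin(u)^3/Abs(sin(u)).
Assemble K = (LN − M²)/(EG − F²) = 1/16. At (u, v) = (3*pi/5, 0): K = 1/16.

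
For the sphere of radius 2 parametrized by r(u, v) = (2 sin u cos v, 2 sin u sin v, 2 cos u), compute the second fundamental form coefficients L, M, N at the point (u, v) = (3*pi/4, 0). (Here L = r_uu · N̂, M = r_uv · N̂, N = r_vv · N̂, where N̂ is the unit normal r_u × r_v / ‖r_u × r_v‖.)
L = -2;  M = 0;  N = -1

Compute the unit normal N̂(u, v) = (sin(u)^2*cos(v)/Abs(sin(u)), sin(u)^2*sin(v)/Abs(sin(u)), sin(2*u)/(2*Abs(sin(u)))), and the second partials r_uu, r_uv, r_vv. Take dot products:
  L(u, v) = r_uu · N̂ = -2*sin(u)/Abs(sin(u)),
  M(u, v) = r_uv · N̂ = 0,
  N(u, v) = r_vv · N̂ = -2*sin(u)^3/Abs(sin(u)).
Evaluating at (u, v) = (3*pi/4, 0):
  L = -2, M = 0, N = -1.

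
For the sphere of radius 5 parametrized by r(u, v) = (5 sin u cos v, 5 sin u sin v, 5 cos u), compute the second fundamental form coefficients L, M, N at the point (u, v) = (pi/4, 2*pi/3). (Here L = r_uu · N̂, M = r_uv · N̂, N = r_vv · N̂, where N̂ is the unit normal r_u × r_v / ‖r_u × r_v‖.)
L = -5;  M = 0;  N = -5/2

Compute the unit normal N̂(u, v) = (sin(u)^2*cos(v)/Abs(sin(u)), sin(u)^2*sin(v)/Abs(sin(u)), sin(2*u)/(2*Abs(sin(u)))), and the second partials r_uu, r_uv, r_vv. Take dot products:
  L(u, v) = r_uu · N̂ = -5*sin(u)/Abs(sin(u)),
  M(u, v) = r_uv · N̂ = 0,
  N(u, v) = r_vv · N̂ = -5*sin(u)^3/Abs(sin(u)).
Evaluating at (u, v) = (pi/4, 2*pi/3):
  L = -5, M = 0, N = -5/2.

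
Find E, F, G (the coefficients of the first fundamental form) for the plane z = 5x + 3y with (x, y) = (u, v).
E = 26;  F = 15;  G = 10

Compute partials: r_u = (1, 0, 5), r_v = (0, 1, 3). Then
  E = r_u · r_u = 26,
  F = r_u · r_v = 15,
  G = r_v · r_v = 10.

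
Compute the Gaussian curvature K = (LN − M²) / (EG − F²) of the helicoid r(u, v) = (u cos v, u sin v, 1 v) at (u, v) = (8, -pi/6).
K = -1/4225

Coefficients of the first fundamental form: E = 1, F = 0, G = u^2 + 1.
Coefficients of the second fundamental form: L = 0, M = -1/sqrt(u^2 + 1), N = 0.
Assemble K = (LN − M²)/(EG − F²) = -1/(u^2 + 1)^2. At (u, v) = (8, -pi/6): K = -1/4225.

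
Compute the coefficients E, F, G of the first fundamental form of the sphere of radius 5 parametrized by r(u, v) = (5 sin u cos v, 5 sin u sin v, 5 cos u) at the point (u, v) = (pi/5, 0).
E = 25;  F = 0;  G = 125/8 - 25*sqrt(5)/8

Partials: r_u = (5*cos(u)*cos(v), 5*sin(v)*cos(u), -5*sin(u)), r_v = (-5*sin(u)*sin(v), 5*sin(u)*cos(v), 0). As functions of (u, v):
  E = r_u · r_u = 25,
  F = r_u · r_v = 0,
  G = r_v · r_v = 25*sin(u)^2.
Evaluating at (u, v) = (pi/5, 0): E = 25, F = 0, G = 125/8 - 25*sqrt(5)/8.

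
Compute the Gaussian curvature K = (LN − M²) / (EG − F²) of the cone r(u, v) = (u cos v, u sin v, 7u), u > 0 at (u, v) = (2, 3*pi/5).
K = 0

Coefficients of the first fundamental form: E = 50, F = 0, G = u^2.
Coefficients of the second fundamental form: L = 0, M = 0, N = 7*sqrt(2)*u^2/(10*Abs(u)).
Assemble K = (LN − M²)/(EG − F²) = 0. At (u, v) = (2, 3*pi/5): K = 0.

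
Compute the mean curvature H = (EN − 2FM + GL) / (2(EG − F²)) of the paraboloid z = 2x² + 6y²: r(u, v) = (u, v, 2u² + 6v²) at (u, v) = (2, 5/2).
H = 2192*sqrt(965)/931225

With E = 16*u^2 + 1, F = 48*u*v, G = 144*v^2 + 1, L = 4/sqrt(16*u^2 + 144*v^2 + 1), M = 0, N = 12/sqrt(16*u^2 + 144*v^2 + 1), assemble
  H = (EN − 2FM + GL) / (2(EG − F²)) = 8*(12*u^2 + 36*v^2 + 1)/(16*u^2 + 144*v^2 + 1)^(3/2).
At (u, v) = (2, 5/2): H = 2192*sqrt(965)/931225.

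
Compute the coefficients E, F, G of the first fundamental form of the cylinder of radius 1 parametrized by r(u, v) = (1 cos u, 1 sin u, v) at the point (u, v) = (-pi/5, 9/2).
E = 1;  F = 0;  G = 1

Partials: r_u = (-sin(u), cos(u), 0), r_v = (0, 0, 1). As functions of (u, v):
  E = r_u · r_u = 1,
  F = r_u · r_v = 0,
  G = r_v · r_v = 1.
Evaluating at (u, v) = (-pi/5, 9/2): E = 1, F = 0, G = 1.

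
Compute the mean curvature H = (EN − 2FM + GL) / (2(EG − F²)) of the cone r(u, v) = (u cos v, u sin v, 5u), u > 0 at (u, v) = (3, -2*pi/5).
H = 5*sqrt(26)/156

With E = 26, F = 0, G = u^2, L = 0, M = 0, N = 5*sqrt(26)*u^2/(26*Abs(u)), assemble
  H = (EN − 2FM + GL) / (2(EG − F²)) = 5*sqrt(26)/(52*Abs(u)).
At (u, v) = (3, -2*pi/5): H = 5*sqrt(26)/156.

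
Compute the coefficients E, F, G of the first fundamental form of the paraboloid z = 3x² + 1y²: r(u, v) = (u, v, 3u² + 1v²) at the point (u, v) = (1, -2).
E = 37;  F = -24;  G = 17

Partials: r_u = (1, 0, 6*u), r_v = (0, 1, 2*v). As functions of (u, v):
  E = r_u · r_u = 36*u^2 + 1,
  F = r_u · r_v = 12*u*v,
  G = r_v · r_v = 4*v^2 + 1.
Evaluating at (u, v) = (1, -2): E = 37, F = -24, G = 17.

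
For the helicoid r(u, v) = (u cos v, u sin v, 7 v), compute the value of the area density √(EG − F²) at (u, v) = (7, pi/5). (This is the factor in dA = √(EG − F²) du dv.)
√(EG − F²)|_{(7, pi/5)} = 7*sqrt(2)

E = 1, F = 0, G = u^2 + 49, so EG − F² = u^2 + 49. Taking the positive square root: √(EG − F²) = sqrt(u^2 + 49). At (u, v) = (7, pi/5): 7*sqrt(2).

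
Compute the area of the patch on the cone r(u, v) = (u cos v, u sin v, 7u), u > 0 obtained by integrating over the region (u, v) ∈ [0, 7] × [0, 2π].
Area = 245*sqrt(2)*pi

Area = ∫∫ √(EG − F²) du dv with √(EG − F²) = 5*sqrt(2)*Abs(u). Integrating over [0, 7] × [0, 2π] gives 245*sqrt(2)*pi.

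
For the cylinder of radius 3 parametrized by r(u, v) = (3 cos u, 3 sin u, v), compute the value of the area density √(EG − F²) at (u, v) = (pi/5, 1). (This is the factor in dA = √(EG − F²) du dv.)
√(EG − F²)|_{(pi/5, 1)} = 3

E = 9, F = 0, G = 1, so EG − F² = 9. Taking the positive square root: √(EG − F²) = 3. At (u, v) = (pi/5, 1): 3.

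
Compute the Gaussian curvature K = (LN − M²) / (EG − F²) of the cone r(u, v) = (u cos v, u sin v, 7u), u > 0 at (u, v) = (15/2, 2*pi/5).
K = 0

Coefficients of the first fundamental form: E = 50, F = 0, G = u^2.
Coefficients of the second fundamental form: L = 0, M = 0, N = 7*sqrt(2)*u^2/(10*Abs(u)).
Assemble K = (LN − M²)/(EG − F²) = 0. At (u, v) = (15/2, 2*pi/5): K = 0.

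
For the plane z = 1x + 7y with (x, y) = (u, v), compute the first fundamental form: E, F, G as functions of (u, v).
E = 2;  F = 7;  G = 50

Compute partials: r_u = (1, 0, 1), r_v = (0, 1, 7). Then
  E = r_u · r_u = 2,
  F = r_u · r_v = 7,
  G = r_v · r_v = 50.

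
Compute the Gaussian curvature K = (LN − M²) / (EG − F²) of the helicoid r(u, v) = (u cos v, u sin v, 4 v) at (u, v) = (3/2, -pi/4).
K = -256/5329

Coefficients of the first fundamental form: E = 1, F = 0, G = u^2 + 16.
Coefficients of the second fundamental form: L = 0, M = -4/sqrt(u^2 + 16), N = 0.
Assemble K = (LN − M²)/(EG − F²) = -16/(u^2 + 16)^2. At (u, v) = (3/2, -pi/4): K = -256/5329.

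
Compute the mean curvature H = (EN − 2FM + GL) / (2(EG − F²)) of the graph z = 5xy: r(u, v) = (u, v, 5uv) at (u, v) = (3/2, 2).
H = -3000*sqrt(629)/395641

With E = 25*v^2 + 1, F = 25*u*v, G = 25*u^2 + 1, L = 0, M = 5/sqrt(25*u^2 + 25*v^2 + 1), N = 0, assemble
  H = (EN − 2FM + GL) / (2(EG − F²)) = -125*u*v/(25*u^2 + 25*v^2 + 1)^(3/2).
At (u, v) = (3/2, 2): H = -3000*sqrt(629)/395641.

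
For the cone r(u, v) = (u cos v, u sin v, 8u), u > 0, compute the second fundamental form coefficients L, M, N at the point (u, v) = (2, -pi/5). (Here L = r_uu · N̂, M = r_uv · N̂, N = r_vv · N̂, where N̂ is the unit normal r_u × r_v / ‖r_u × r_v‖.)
L = 0;  M = 0;  N = 16*sqrt(65)/65

Compute the unit normal N̂(u, v) = (-8*sqrt(65)*u*cos(v)/(65*Abs(u)), -8*sqrt(65)*u*sin(v)/(65*Abs(u)), sqrt(65)*u/(65*Abs(u))), and the second partials r_uu, r_uv, r_vv. Take dot products:
  L(u, v) = r_uu · N̂ = 0,
  M(u, v) = r_uv · N̂ = 0,
  N(u, v) = r_vv · N̂ = 8*sqrt(65)*u^2/(65*Abs(u)).
Evaluating at (u, v) = (2, -pi/5):
  L = 0, M = 0, N = 16*sqrt(65)/65.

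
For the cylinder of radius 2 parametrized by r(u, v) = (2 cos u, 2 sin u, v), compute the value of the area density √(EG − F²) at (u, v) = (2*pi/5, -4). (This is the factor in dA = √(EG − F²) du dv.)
√(EG − F²)|_{(2*pi/5, -4)} = 2

E = 4, F = 0, G = 1, so EG − F² = 4. Taking the positive square root: √(EG − F²) = 2. At (u, v) = (2*pi/5, -4): 2.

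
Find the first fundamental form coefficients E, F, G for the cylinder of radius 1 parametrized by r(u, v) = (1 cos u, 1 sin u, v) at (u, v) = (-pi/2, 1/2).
E = 1;  F = 0;  G = 1

Partials: r_u = (-sin(u), cos(u), 0), r_v = (0, 0, 1). As functions of (u, v):
  E = r_u · r_u = 1,
  F = r_u · r_v = 0,
  G = r_v · r_v = 1.
Evaluating at (u, v) = (-pi/2, 1/2): E = 1, F = 0, G = 1.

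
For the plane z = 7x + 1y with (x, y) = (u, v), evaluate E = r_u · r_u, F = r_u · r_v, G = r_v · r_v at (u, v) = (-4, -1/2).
E = 50;  F = 7;  G = 2

Partials: r_u = (1, 0, 7), r_v = (0, 1, 1). As functions of (u, v):
  E = r_u · r_u = 50,
  F = r_u · r_v = 7,
  G = r_v · r_v = 2.
Evaluating at (u, v) = (-4, -1/2): E = 50, F = 7, G = 2.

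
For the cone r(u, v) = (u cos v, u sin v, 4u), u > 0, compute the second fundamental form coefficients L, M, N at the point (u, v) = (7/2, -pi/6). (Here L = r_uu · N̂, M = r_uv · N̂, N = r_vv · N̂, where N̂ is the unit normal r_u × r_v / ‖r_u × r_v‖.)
L = 0;  M = 0;  N = 14*sqrt(17)/17

Compute the unit normal N̂(u, v) = (-4*sqrt(17)*u*cos(v)/(17*Abs(u)), -4*sqrt(17)*u*sin(v)/(17*Abs(u)), sqrt(17)*u/(17*Abs(u))), and the second partials r_uu, r_uv, r_vv. Take dot products:
  L(u, v) = r_uu · N̂ = 0,
  M(u, v) = r_uv · N̂ = 0,
  N(u, v) = r_vv · N̂ = 4*sqrt(17)*u^2/(17*Abs(u)).
Evaluating at (u, v) = (7/2, -pi/6):
  L = 0, M = 0, N = 14*sqrt(17)/17.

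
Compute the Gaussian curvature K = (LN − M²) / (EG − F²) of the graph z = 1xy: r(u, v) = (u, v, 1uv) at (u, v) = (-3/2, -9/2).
K = -4/2209

Coefficients of the first fundamental form: E = v^2 + 1, F = u*v, G = u^2 + 1.
Coefficients of the second fundamental form: L = 0, M = 1/sqrt(u^2 + v^2 + 1), N = 0.
Assemble K = (LN − M²)/(EG − F²) = 1/((u^2*v^2 - (u^2 + 1)*(v^2 + 1))*(u^2 + v^2 + 1)). At (u, v) = (-3/2, -9/2): K = -4/2209.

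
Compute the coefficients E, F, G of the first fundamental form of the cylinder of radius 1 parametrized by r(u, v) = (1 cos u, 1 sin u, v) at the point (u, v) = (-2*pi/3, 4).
E = 1;  F = 0;  G = 1

Partials: r_u = (-sin(u), cos(u), 0), r_v = (0, 0, 1). As functions of (u, v):
  E = r_u · r_u = 1,
  F = r_u · r_v = 0,
  G = r_v · r_v = 1.
Evaluating at (u, v) = (-2*pi/3, 4): E = 1, F = 0, G = 1.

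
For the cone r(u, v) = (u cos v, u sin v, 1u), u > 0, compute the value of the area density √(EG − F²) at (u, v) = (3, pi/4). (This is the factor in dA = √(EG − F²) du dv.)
√(EG − F²)|_{(3, pi/4)} = 3*sqrt(2)

E = 2, F = 0, G = u^2, so EG − F² = 2*u^2. Taking the positive square root: √(EG − F²) = sqrt(2)*Abs(u). At (u, v) = (3, pi/4): 3*sqrt(2).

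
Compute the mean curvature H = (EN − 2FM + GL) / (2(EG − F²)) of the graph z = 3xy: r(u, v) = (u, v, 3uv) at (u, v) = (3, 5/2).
H = -1620*sqrt(553)/305809

With E = 9*v^2 + 1, F = 9*u*v, G = 9*u^2 + 1, L = 0, M = 3/sqrt(9*u^2 + 9*v^2 + 1), N = 0, assemble
  H = (EN − 2FM + GL) / (2(EG − F²)) = -27*u*v/(9*u^2 + 9*v^2 + 1)^(3/2).
At (u, v) = (3, 5/2): H = -1620*sqrt(553)/305809.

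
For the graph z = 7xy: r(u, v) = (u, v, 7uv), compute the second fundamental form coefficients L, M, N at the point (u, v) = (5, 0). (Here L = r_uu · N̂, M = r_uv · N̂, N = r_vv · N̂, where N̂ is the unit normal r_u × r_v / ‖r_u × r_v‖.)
L = 0;  M = 7*sqrt(1226)/1226;  N = 0

Compute the unit normal N̂(u, v) = (-7*v/sqrt(49*u^2 + 49*v^2 + 1), -7*u/sqrt(49*u^2 + 49*v^2 + 1), 1/sqrt(49*u^2 + 49*v^2 + 1)), and the second partials r_uu, r_uv, r_vv. Take dot products:
  L(u, v) = r_uu · N̂ = 0,
  M(u, v) = r_uv · N̂ = 7/sqrt(49*u^2 + 49*v^2 + 1),
  N(u, v) = r_vv · N̂ = 0.
Evaluating at (u, v) = (5, 0):
  L = 0, M = 7*sqrt(1226)/1226, N = 0.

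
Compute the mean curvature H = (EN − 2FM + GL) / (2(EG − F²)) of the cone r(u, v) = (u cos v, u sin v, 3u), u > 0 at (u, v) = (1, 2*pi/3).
H = 3*sqrt(10)/20

With E = 10, F = 0, G = u^2, L = 0, M = 0, N = 3*sqrt(10)*u^2/(10*Abs(u)), assemble
  H = (EN − 2FM + GL) / (2(EG − F²)) = 3*sqrt(10)/(20*Abs(u)).
At (u, v) = (1, 2*pi/3): H = 3*sqrt(10)/20.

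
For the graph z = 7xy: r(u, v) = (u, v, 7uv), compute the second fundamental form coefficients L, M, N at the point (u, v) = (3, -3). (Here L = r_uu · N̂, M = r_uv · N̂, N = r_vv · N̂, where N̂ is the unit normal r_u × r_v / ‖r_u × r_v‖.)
L = 0;  M = 7*sqrt(883)/883;  N = 0

Compute the unit normal N̂(u, v) = (-7*v/sqrt(49*u^2 + 49*v^2 + 1), -7*u/sqrt(49*u^2 + 49*v^2 + 1), 1/sqrt(49*u^2 + 49*v^2 + 1)), and the second partials r_uu, r_uv, r_vv. Take dot products:
  L(u, v) = r_uu · N̂ = 0,
  M(u, v) = r_uv · N̂ = 7/sqrt(49*u^2 + 49*v^2 + 1),
  N(u, v) = r_vv · N̂ = 0.
Evaluating at (u, v) = (3, -3):
  L = 0, M = 7*sqrt(883)/883, N = 0.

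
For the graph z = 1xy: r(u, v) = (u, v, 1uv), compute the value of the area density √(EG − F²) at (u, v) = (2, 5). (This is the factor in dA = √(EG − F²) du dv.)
√(EG − F²)|_{(2, 5)} = sqrt(30)

E = v^2 + 1, F = u*v, G = u^2 + 1, so EG − F² = u^2 + v^2 + 1. Taking the positive square root: √(EG − F²) = sqrt(u^2 + v^2 + 1). At (u, v) = (2, 5): sqrt(30).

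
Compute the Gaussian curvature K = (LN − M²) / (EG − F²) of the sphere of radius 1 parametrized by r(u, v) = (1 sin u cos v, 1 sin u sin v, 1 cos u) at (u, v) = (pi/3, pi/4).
K = 1

Coefficients of the first fundamental form: E = 1, F = 0, G = sin(u)^2.
Coefficients of the second fundamental form: L = -sin(u)/Abs(sin(u)), M = 0, N = -sin(u)^3/Abs(sin(u)).
Assemble K = (LN − M²)/(EG − F²) = 1. At (u, v) = (pi/3, pi/4): K = 1.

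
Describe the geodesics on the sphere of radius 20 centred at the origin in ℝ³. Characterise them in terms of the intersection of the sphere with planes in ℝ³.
Geodesics on the sphere of radius 20 are great circles — circles of radius 20 obtained as the intersection of the sphere with planes through the origin (the centre of the sphere).

A curve α(t) of nonzero constant speed on the sphere of radius 20 is a geodesic iff its acceleration α̈ is everywhere normal to the surface, i.e. parallel to the radial vector α(t). Then d/dt(α × α̇) = α̇ × α̇ + α × α̈ = 0, so α × α̇ is a constant vector n ≠ 0 and α(t) · n = 0 for all t: α lies in the plane through the origin with normal n. The intersection of that plane with the sphere is a circle of radius 20 (a great circle). Conversely, a great circle traversed at constant speed has centripetal acceleration pointing at the origin, hence normal to the sphere, so every great circle is a geodesic.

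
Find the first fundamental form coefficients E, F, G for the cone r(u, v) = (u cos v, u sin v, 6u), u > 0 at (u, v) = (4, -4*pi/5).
E = 37;  F = 0;  G = 16

Partials: r_u = (cos(v), sin(v), 6), r_v = (-u*sin(v), u*cos(v), 0). As functions of (u, v):
  E = r_u · r_u = 37,
  F = r_u · r_v = 0,
  G = r_v · r_v = u^2.
Evaluating at (u, v) = (4, -4*pi/5): E = 37, F = 0, G = 16.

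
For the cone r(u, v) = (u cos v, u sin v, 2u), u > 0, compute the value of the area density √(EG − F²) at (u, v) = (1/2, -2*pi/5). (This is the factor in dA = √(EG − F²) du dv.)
√(EG − F²)|_{(1/2, -2*pi/5)} = sqrt(5)/2

E = 5, F = 0, G = u^2, so EG − F² = 5*u^2. Taking the positive square root: √(EG − F²) = sqrt(5)*Abs(u). At (u, v) = (1/2, -2*pi/5): sqrt(5)/2.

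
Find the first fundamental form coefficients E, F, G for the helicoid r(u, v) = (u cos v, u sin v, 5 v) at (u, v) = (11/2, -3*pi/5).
E = 1;  F = 0;  G = 221/4

Partials: r_u = (cos(v), sin(v), 0), r_v = (-u*sin(v), u*cos(v), 5). As functions of (u, v):
  E = r_u · r_u = 1,
  F = r_u · r_v = 0,
  G = r_v · r_v = u^2 + 25.
Evaluating at (u, v) = (11/2, -3*pi/5): E = 1, F = 0, G = 221/4.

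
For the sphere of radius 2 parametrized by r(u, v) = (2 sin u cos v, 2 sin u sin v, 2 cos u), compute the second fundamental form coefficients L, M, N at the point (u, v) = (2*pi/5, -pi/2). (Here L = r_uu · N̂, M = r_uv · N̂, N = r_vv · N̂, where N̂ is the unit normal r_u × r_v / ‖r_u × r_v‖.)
L = -2;  M = 0;  N = -5/4 - sqrt(5)/4

Compute the unit normal N̂(u, v) = (sin(u)^2*cos(v)/Abs(sin(u)), sin(u)^2*sin(v)/Abs(sin(u)), sin(2*u)/(2*Abs(sin(u)))), and the second partials r_uu, r_uv, r_vv. Take dot products:
  L(u, v) = r_uu · N̂ = -2*sin(u)/Abs(sin(u)),
  M(u, v) = r_uv · N̂ = 0,
  N(u, v) = r_vv · N̂ = -2*sin(u)^3/Abs(sin(u)).
Evaluating at (u, v) = (2*pi/5, -pi/2):
  L = -2, M = 0, N = -5/4 - sqrt(5)/4.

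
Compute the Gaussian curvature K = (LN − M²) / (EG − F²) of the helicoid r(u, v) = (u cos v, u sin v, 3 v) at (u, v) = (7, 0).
K = -9/3364

Coefficients of the first fundamental form: E = 1, F = 0, G = u^2 + 9.
Coefficients of the second fundamental form: L = 0, M = -3/sqrt(u^2 + 9), N = 0.
Assemble K = (LN − M²)/(EG − F²) = -9/(u^2 + 9)^2. At (u, v) = (7, 0): K = -9/3364.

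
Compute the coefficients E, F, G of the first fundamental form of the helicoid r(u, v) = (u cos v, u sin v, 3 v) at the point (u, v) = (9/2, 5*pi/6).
E = 1;  F = 0;  G = 117/4

Partials: r_u = (cos(v), sin(v), 0), r_v = (-u*sin(v), u*cos(v), 3). As functions of (u, v):
  E = r_u · r_u = 1,
  F = r_u · r_v = 0,
  G = r_v · r_v = u^2 + 9.
Evaluating at (u, v) = (9/2, 5*pi/6): E = 1, F = 0, G = 117/4.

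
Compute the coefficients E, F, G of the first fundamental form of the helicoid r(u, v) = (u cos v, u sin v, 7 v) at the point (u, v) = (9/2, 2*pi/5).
E = 1;  F = 0;  G = 277/4

Partials: r_u = (cos(v), sin(v), 0), r_v = (-u*sin(v), u*cos(v), 7). As functions of (u, v):
  E = r_u · r_u = 1,
  F = r_u · r_v = 0,
  G = r_v · r_v = u^2 + 49.
Evaluating at (u, v) = (9/2, 2*pi/5): E = 1, F = 0, G = 277/4.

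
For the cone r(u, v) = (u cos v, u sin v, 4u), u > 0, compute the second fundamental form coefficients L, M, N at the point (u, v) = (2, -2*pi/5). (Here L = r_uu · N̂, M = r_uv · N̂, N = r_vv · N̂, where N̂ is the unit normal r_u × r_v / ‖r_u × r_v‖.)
L = 0;  M = 0;  N = 8*sqrt(17)/17

Compute the unit normal N̂(u, v) = (-4*sqrt(17)*u*cos(v)/(17*Abs(u)), -4*sqrt(17)*u*sin(v)/(17*Abs(u)), sqrt(17)*u/(17*Abs(u))), and the second partials r_uu, r_uv, r_vv. Take dot products:
  L(u, v) = r_uu · N̂ = 0,
  M(u, v) = r_uv · N̂ = 0,
  N(u, v) = r_vv · N̂ = 4*sqrt(17)*u^2/(17*Abs(u)).
Evaluating at (u, v) = (2, -2*pi/5):
  L = 0, M = 0, N = 8*sqrt(17)/17.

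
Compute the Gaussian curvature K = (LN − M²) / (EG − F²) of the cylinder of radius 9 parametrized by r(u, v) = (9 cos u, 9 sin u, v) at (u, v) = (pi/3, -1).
K = 0

Coefficients of the first fundamental form: E = 81, F = 0, G = 1.
Coefficients of the second fundamental form: L = -9, M = 0, N = 0.
Assemble K = (LN − M²)/(EG − F²) = 0. At (u, v) = (pi/3, -1): K = 0.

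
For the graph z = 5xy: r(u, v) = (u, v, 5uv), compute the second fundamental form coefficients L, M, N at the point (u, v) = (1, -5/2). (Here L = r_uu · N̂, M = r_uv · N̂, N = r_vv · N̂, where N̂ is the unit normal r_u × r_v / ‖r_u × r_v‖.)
L = 0;  M = 10/27;  N = 0

Compute the unit normal N̂(u, v) = (-5*v/sqrt(25*u^2 + 25*v^2 + 1), -5*u/sqrt(25*u^2 + 25*v^2 + 1), 1/sqrt(25*u^2 + 25*v^2 + 1)), and the second partials r_uu, r_uv, r_vv. Take dot products:
  L(u, v) = r_uu · N̂ = 0,
  M(u, v) = r_uv · N̂ = 5/sqrt(25*u^2 + 25*v^2 + 1),
  N(u, v) = r_vv · N̂ = 0.
Evaluating at (u, v) = (1, -5/2):
  L = 0, M = 10/27, N = 0.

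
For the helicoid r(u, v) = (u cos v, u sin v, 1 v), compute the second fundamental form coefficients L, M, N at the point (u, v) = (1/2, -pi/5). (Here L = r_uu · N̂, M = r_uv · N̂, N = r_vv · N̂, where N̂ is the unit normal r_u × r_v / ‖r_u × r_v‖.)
L = 0;  M = -2*sqrt(5)/5;  N = 0

Compute the unit normal N̂(u, v) = (sin(v)/sqrt(u^2 + 1), -cos(v)/sqrt(u^2 + 1), u/sqrt(u^2 + 1)), and the second partials r_uu, r_uv, r_vv. Take dot products:
  L(u, v) = r_uu · N̂ = 0,
  M(u, v) = r_uv · N̂ = -1/sqrt(u^2 + 1),
  N(u, v) = r_vv · N̂ = 0.
Evaluating at (u, v) = (1/2, -pi/5):
  L = 0, M = -2*sqrt(5)/5, N = 0.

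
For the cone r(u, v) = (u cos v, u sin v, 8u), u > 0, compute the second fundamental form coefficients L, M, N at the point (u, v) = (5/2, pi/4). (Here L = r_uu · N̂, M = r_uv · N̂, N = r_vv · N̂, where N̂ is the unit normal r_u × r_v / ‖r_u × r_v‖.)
L = 0;  M = 0;  N = 4*sqrt(65)/13

Compute the unit normal N̂(u, v) = (-8*sqrt(65)*u*cos(v)/(65*Abs(u)), -8*sqrt(65)*u*sin(v)/(65*Abs(u)), sqrt(65)*u/(65*Abs(u))), and the second partials r_uu, r_uv, r_vv. Take dot products:
  L(u, v) = r_uu · N̂ = 0,
  M(u, v) = r_uv · N̂ = 0,
  N(u, v) = r_vv · N̂ = 8*sqrt(65)*u^2/(65*Abs(u)).
Evaluating at (u, v) = (5/2, pi/4):
  L = 0, M = 0, N = 4*sqrt(65)/13.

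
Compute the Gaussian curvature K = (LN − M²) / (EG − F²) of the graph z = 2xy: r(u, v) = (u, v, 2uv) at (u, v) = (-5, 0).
K = -4/10201

Coefficients of the first fundamental form: E = 4*v^2 + 1, F = 4*u*v, G = 4*u^2 + 1.
Coefficients of the second fundamental form: L = 0, M = 2/sqrt(4*u^2 + 4*v^2 + 1), N = 0.
Assemble K = (LN − M²)/(EG − F²) = -4/(16*u^4 + 32*u^2*v^2 + 8*u^2 + 16*v^4 + 8*v^2 + 1). At (u, v) = (-5, 0): K = -4/10201.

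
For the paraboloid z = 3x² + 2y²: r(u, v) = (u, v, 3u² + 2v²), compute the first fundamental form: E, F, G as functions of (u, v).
E = 36*u^2 + 1;  F = 24*u*v;  G = 16*v^2 + 1

Compute partials: r_u = (1, 0, 6*u), r_v = (0, 1, 4*v). Then
  E = r_u · r_u = 36*u^2 + 1,
  F = r_u · r_v = 24*u*v,
  G = r_v · r_v = 16*v^2 + 1.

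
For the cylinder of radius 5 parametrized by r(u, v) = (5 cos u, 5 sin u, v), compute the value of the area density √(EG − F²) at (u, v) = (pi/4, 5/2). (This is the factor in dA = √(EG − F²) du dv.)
√(EG − F²)|_{(pi/4, 5/2)} = 5

E = 25, F = 0, G = 1, so EG − F² = 25. Taking the positive square root: √(EG − F²) = 5. At (u, v) = (pi/4, 5/2): 5.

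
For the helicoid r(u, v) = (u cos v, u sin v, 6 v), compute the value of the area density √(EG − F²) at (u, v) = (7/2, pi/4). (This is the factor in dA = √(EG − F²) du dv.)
√(EG − F²)|_{(7/2, pi/4)} = sqrt(193)/2

E = 1, F = 0, G = u^2 + 36, so EG − F² = u^2 + 36. Taking the positive square root: √(EG − F²) = sqrt(u^2 + 36). At (u, v) = (7/2, pi/4): sqrt(193)/2.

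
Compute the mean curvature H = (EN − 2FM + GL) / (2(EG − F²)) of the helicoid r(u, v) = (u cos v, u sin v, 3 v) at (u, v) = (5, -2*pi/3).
H = 0

With E = 1, F = 0, G = u^2 + 9, L = 0, M = -3/sqrt(u^2 + 9), N = 0, assemble
  H = (EN − 2FM + GL) / (2(EG − F²)) = 0.
At (u, v) = (5, -2*pi/3): H = 0.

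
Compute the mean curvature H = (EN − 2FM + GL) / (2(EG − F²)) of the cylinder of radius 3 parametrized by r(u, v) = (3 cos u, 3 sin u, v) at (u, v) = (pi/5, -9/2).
H = -1/6

With E = 9, F = 0, G = 1, L = -3, M = 0, N = 0, assemble
  H = (EN − 2FM + GL) / (2(EG − F²)) = -1/6.
At (u, v) = (pi/5, -9/2): H = -1/6.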